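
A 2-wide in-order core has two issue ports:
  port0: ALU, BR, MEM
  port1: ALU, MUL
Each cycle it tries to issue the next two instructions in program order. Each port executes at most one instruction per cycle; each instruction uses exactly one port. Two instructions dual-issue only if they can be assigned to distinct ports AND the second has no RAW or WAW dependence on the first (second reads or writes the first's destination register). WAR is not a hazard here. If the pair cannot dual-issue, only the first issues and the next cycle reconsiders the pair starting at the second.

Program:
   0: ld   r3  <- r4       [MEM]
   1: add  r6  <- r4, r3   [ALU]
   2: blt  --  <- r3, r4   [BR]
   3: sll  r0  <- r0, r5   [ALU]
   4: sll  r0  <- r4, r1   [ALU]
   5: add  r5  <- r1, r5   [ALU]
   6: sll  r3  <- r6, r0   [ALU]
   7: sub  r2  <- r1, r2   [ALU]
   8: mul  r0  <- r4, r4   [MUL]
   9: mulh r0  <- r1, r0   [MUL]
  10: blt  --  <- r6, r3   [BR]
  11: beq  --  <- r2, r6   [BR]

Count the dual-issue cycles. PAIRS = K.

PAIRS = 4

0. ld.MEM @i0  | RAW r3
1. add.ALU blt.BR @i1&i2  | dual
2. sll.ALU @i3  | WAW r0
3. sll.ALU add.ALU @i4&i5  | dual
4. sll.ALU sub.ALU @i6&i7  | dual
5. mul.MUL @i8  | no-port MUL/MUL
6. mulh.MUL blt.BR @i9&i10  | dual
7. beq.BR @i11  | tail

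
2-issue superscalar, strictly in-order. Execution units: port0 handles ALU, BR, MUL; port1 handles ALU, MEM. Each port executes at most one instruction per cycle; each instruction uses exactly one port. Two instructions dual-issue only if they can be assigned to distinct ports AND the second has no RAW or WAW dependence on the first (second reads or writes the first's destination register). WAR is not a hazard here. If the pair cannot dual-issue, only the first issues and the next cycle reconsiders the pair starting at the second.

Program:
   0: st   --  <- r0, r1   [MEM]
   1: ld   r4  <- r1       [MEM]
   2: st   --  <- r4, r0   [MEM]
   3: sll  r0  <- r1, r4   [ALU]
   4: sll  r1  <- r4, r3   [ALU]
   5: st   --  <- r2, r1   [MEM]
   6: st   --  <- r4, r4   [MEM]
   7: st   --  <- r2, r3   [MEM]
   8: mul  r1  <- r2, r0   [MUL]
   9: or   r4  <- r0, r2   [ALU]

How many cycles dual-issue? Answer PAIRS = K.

PAIRS = 2

0. st.MEM @i0  | no-port MEM/MEM
1. ld.MEM @i1  | no-port MEM/MEM
2. st.MEM;sll.ALU @i2+i3  | dual
3. sll.ALU @i4  | RAW r1
4. st.MEM @i5  | no-port MEM/MEM
5. st.MEM @i6  | no-port MEM/MEM
6. st.MEM;mul.MUL @i7+i8  | dual
7. or.ALU @i9  | tail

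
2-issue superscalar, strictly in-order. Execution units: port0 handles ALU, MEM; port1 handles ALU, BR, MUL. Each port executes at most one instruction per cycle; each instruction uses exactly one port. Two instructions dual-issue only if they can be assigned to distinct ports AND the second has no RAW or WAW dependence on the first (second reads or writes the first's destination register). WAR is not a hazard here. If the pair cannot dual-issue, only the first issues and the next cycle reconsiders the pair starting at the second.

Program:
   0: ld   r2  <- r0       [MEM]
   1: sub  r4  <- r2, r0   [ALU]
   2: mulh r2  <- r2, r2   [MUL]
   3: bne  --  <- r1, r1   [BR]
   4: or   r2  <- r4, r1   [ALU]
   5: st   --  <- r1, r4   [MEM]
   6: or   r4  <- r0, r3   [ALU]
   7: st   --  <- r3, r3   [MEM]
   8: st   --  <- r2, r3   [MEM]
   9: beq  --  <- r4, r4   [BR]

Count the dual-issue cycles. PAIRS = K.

[0] i0  ld.MEM  -- RAW r2
[1] i1/i2  sub.ALU mulh.MUL  -- dual
[2] i3/i4  bne.BR or.ALU  -- dual
[3] i5/i6  st.MEM or.ALU  -- dual
[4] i7  st.MEM  -- no-port MEM/MEM
[5] i8/i9  st.MEM beq.BR  -- dual

PAIRS = 4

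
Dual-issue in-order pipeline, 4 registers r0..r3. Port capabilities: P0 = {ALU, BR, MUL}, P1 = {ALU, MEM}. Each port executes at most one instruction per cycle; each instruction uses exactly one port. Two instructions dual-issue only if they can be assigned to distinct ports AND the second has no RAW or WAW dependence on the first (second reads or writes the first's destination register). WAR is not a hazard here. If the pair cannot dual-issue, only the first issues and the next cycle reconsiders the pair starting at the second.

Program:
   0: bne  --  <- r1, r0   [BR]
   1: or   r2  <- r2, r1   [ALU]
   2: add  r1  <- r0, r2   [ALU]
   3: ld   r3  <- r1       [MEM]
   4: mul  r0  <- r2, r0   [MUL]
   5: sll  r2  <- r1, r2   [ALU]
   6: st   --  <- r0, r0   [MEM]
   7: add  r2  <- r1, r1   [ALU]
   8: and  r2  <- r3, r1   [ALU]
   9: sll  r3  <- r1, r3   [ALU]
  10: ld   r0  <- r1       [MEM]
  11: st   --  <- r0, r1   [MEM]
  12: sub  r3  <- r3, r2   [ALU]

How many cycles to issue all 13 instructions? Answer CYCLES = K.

c0: i0+i1 bne.BR or.ALU  dual
c1: i2 add.ALU  RAW r1
c2: i3+i4 ld.MEM mul.MUL  dual
c3: i5+i6 sll.ALU st.MEM  dual
c4: i7 add.ALU  WAW r2
c5: i8+i9 and.ALU sll.ALU  dual
c6: i10 ld.MEM  no-port MEM/MEM
c7: i11+i12 st.MEM sub.ALU  dual

CYCLES = 8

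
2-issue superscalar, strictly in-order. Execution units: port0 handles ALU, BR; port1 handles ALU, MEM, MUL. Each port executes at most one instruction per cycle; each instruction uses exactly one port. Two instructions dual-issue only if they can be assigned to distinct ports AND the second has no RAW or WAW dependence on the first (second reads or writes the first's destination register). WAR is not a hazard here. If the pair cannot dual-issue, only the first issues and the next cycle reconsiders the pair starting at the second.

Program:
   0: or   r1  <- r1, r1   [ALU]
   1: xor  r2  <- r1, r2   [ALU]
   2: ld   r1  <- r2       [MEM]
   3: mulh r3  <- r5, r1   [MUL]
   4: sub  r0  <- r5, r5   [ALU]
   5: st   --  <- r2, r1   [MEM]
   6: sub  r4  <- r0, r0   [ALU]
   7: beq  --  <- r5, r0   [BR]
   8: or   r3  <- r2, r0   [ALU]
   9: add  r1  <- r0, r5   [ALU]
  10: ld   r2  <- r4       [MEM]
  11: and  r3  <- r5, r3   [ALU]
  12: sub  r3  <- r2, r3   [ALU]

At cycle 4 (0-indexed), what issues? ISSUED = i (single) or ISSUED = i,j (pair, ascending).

[0] i0  or.ALU  -- RAW r1
[1] i1  xor.ALU  -- RAW r2
[2] i2  ld.MEM  -- no-port MEM/MUL
[3] i3+i4  mulh.MUL;sub.ALU  -- pair
[4] i5+i6  st.MEM;sub.ALU  -- pair
[5] i7+i8  beq.BR;or.ALU  -- pair
[6] i9+i10  add.ALU;ld.MEM  -- pair
[7] i11  and.ALU  -- RAW+WAW r3
[8] i12  sub.ALU  -- tail

ISSUED = 5,6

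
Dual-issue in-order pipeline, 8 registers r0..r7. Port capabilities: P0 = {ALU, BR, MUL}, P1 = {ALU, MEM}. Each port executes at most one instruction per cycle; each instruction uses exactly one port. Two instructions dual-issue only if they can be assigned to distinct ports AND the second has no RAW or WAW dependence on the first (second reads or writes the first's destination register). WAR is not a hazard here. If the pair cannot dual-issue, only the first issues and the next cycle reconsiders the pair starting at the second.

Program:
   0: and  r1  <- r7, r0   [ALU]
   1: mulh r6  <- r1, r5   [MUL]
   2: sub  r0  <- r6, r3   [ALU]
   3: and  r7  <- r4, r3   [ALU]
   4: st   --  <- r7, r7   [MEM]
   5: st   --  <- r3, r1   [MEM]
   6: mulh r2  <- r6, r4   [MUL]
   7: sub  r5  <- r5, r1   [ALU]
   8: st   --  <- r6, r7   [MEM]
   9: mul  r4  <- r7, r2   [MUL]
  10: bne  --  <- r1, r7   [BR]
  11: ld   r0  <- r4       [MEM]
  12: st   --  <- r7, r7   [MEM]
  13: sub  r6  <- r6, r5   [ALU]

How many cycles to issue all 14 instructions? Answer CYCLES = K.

CYCLES = 9

t=0 i0:and.ALU ; RAW r1
t=1 i1:mulh.MUL ; RAW r6
t=2 i2,i3:sub.ALU+and.ALU ; dual
t=3 i4:st.MEM ; no-port MEM/MEM
t=4 i5,i6:st.MEM+mulh.MUL ; dual
t=5 i7,i8:sub.ALU+st.MEM ; dual
t=6 i9:mul.MUL ; no-port MUL/BR
t=7 i10,i11:bne.BR+ld.MEM ; dual
t=8 i12,i13:st.MEM+sub.ALU ; dual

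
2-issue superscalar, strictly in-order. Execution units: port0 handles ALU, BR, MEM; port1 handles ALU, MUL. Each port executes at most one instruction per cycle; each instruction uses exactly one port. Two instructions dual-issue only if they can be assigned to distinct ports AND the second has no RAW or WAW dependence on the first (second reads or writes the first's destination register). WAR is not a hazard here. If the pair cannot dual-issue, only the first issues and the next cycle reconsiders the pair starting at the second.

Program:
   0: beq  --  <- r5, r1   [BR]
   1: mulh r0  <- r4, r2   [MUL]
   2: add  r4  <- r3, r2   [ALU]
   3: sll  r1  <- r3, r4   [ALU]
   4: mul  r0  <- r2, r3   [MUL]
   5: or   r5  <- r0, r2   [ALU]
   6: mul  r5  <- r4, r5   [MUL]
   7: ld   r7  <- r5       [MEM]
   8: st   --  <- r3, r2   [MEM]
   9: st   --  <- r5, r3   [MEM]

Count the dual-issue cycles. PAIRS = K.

c0: i0&i1 beq.BR/mulh.MUL  pair
c1: i2 add.ALU  RAW r4
c2: i3&i4 sll.ALU/mul.MUL  pair
c3: i5 or.ALU  RAW+WAW r5
c4: i6 mul.MUL  RAW r5
c5: i7 ld.MEM  no-port MEM/MEM
c6: i8 st.MEM  no-port MEM/MEM
c7: i9 st.MEM  tail

PAIRS = 2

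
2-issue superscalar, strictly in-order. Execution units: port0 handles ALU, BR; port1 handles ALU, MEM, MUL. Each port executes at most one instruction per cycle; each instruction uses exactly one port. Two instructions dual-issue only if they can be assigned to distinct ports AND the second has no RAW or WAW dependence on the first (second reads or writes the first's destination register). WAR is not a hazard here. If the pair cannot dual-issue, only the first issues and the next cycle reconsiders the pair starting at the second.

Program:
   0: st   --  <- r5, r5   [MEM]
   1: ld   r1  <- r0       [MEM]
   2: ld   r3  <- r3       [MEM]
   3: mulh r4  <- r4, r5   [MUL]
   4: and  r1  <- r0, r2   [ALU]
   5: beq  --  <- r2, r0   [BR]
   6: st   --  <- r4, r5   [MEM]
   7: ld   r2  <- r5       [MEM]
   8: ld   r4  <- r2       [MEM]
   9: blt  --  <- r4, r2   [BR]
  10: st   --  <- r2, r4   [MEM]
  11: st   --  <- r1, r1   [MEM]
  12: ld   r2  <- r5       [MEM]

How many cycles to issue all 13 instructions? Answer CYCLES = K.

t=0 i0:st.MEM ; no-port MEM/MEM
t=1 i1:ld.MEM ; no-port MEM/MEM
t=2 i2:ld.MEM ; no-port MEM/MUL
t=3 i3/i4:mulh.MUL;and.ALU ; dual
t=4 i5/i6:beq.BR;st.MEM ; dual
t=5 i7:ld.MEM ; no-port MEM/MEM
t=6 i8:ld.MEM ; RAW r4
t=7 i9/i10:blt.BR;st.MEM ; dual
t=8 i11:st.MEM ; no-port MEM/MEM
t=9 i12:ld.MEM ; tail

CYCLES = 10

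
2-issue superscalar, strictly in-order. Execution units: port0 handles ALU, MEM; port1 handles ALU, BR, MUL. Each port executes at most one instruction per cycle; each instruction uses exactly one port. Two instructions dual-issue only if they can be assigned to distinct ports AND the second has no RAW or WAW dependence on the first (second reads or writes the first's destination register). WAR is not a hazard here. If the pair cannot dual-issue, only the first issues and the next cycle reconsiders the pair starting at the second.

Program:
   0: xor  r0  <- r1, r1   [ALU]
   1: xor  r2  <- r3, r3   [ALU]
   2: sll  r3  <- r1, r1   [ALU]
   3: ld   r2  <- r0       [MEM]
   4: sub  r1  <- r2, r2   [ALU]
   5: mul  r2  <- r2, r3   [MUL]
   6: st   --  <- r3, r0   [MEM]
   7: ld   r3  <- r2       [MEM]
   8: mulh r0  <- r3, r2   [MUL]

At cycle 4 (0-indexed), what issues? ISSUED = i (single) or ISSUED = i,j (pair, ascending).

ISSUED = 7

  cy0 -> i0+i1 (xor+xor) pair
  cy1 -> i2+i3 (sll+ld) pair
  cy2 -> i4+i5 (sub+mul) pair
  cy3 -> i6 (st) no-port MEM/MEM
  cy4 -> i7 (ld) RAW r3
  cy5 -> i8 (mulh) tail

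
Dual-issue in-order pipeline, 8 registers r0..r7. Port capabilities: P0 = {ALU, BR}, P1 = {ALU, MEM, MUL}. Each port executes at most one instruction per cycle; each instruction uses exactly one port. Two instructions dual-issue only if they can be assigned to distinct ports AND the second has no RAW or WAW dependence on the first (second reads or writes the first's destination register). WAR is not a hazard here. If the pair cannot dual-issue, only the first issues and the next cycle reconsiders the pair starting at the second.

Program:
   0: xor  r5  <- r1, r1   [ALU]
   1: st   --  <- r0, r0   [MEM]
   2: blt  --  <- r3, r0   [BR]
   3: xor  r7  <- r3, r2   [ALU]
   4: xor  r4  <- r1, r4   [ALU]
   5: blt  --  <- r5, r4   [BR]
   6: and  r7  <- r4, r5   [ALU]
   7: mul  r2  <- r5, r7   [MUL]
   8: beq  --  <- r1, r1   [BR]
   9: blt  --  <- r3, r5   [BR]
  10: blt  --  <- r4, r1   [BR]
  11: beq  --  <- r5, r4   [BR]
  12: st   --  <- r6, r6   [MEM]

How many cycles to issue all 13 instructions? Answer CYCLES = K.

CYCLES = 8

  cy0 -> i0+i1 (xor st) 2-wide
  cy1 -> i2+i3 (blt xor) 2-wide
  cy2 -> i4 (xor) RAW r4
  cy3 -> i5+i6 (blt and) 2-wide
  cy4 -> i7+i8 (mul beq) 2-wide
  cy5 -> i9 (blt) no-port BR/BR
  cy6 -> i10 (blt) no-port BR/BR
  cy7 -> i11+i12 (beq st) 2-wide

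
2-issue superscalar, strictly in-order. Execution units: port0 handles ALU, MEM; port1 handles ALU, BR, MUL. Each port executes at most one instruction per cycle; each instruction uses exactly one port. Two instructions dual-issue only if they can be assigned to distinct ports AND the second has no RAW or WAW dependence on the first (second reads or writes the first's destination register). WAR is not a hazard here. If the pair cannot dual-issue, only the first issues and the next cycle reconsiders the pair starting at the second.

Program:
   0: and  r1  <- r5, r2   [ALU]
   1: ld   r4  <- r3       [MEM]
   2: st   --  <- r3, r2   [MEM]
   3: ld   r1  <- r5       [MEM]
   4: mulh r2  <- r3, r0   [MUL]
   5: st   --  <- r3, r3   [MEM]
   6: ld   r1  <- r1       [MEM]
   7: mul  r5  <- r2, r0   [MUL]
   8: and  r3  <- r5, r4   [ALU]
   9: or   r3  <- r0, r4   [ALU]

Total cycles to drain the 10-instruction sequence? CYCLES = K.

CYCLES = 7

0. and.ALU+ld.MEM @i0&i1  | 2-wide
1. st.MEM @i2  | no-port MEM/MEM
2. ld.MEM+mulh.MUL @i3&i4  | 2-wide
3. st.MEM @i5  | no-port MEM/MEM
4. ld.MEM+mul.MUL @i6&i7  | 2-wide
5. and.ALU @i8  | WAW r3
6. or.ALU @i9  | tail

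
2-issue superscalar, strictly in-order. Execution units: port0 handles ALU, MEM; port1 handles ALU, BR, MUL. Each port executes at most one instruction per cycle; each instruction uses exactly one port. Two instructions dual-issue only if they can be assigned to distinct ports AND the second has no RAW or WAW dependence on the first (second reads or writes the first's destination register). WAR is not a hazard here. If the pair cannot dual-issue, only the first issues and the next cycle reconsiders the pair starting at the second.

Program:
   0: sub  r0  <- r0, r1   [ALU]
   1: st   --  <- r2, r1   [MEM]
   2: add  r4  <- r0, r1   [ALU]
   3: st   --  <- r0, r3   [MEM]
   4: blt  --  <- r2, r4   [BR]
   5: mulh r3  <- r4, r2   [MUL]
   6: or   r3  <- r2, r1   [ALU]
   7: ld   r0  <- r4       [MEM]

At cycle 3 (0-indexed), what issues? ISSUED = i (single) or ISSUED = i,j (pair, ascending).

  cy0 -> i0&i1 (sub.ALU+st.MEM) 2-wide
  cy1 -> i2&i3 (add.ALU+st.MEM) 2-wide
  cy2 -> i4 (blt.BR) no-port BR/MUL
  cy3 -> i5 (mulh.MUL) WAW r3
  cy4 -> i6&i7 (or.ALU+ld.MEM) 2-wide

ISSUED = 5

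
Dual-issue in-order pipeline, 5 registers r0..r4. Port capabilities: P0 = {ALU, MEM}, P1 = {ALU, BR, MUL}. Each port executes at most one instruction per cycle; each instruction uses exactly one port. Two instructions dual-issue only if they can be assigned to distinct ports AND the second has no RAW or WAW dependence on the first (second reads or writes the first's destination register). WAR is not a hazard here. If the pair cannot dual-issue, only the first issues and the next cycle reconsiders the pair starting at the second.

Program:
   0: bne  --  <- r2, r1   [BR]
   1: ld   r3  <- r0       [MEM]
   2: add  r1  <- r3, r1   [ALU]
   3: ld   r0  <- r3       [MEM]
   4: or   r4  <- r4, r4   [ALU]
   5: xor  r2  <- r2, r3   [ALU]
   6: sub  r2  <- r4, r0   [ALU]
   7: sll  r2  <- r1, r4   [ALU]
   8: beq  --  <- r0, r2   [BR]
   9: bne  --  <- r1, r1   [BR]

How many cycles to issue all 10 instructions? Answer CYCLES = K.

CYCLES = 7

#0 head=0: bne.BR+ld.MEM i0/i1 pair
#1 head=2: add.ALU+ld.MEM i2/i3 pair
#2 head=4: or.ALU+xor.ALU i4/i5 pair
#3 head=6: sub.ALU i6 WAW r2
#4 head=7: sll.ALU i7 RAW r2
#5 head=8: beq.BR i8 no-port BR/BR
#6 head=9: bne.BR i9 tail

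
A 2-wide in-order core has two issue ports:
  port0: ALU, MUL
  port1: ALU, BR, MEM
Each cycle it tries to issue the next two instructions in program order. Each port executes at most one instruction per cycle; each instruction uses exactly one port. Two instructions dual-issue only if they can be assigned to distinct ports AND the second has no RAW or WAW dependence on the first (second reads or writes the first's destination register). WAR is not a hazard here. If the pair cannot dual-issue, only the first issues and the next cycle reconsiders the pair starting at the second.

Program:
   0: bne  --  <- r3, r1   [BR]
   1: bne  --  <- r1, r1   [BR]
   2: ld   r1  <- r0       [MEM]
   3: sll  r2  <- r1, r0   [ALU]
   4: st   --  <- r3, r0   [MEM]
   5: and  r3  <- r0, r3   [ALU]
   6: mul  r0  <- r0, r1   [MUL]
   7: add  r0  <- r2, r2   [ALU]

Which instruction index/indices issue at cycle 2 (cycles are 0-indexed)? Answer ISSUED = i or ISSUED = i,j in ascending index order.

  cy0 -> i0 (bne) no-port BR/BR
  cy1 -> i1 (bne) no-port BR/MEM
  cy2 -> i2 (ld) RAW r1
  cy3 -> i3/i4 (sll+st) pair
  cy4 -> i5/i6 (and+mul) pair
  cy5 -> i7 (add) tail

ISSUED = 2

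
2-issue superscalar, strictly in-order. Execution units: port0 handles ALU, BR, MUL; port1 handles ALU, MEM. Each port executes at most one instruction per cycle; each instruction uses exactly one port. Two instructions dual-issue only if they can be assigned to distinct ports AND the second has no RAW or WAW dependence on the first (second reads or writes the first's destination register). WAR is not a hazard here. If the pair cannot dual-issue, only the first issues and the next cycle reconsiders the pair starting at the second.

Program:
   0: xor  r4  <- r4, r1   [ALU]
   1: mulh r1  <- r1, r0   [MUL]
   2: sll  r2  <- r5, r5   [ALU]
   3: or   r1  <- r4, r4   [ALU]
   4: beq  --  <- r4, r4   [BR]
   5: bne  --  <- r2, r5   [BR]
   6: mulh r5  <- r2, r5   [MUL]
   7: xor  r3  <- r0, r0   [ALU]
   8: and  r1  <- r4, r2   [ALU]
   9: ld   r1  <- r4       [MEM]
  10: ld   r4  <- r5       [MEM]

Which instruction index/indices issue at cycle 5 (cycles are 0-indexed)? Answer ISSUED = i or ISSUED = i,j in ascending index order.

#0 head=0: xor.ALU+mulh.MUL i0/i1 2-wide
#1 head=2: sll.ALU+or.ALU i2/i3 2-wide
#2 head=4: beq.BR i4 no-port BR/BR
#3 head=5: bne.BR i5 no-port BR/MUL
#4 head=6: mulh.MUL+xor.ALU i6/i7 2-wide
#5 head=8: and.ALU i8 WAW r1
#6 head=9: ld.MEM i9 no-port MEM/MEM
#7 head=10: ld.MEM i10 tail

ISSUED = 8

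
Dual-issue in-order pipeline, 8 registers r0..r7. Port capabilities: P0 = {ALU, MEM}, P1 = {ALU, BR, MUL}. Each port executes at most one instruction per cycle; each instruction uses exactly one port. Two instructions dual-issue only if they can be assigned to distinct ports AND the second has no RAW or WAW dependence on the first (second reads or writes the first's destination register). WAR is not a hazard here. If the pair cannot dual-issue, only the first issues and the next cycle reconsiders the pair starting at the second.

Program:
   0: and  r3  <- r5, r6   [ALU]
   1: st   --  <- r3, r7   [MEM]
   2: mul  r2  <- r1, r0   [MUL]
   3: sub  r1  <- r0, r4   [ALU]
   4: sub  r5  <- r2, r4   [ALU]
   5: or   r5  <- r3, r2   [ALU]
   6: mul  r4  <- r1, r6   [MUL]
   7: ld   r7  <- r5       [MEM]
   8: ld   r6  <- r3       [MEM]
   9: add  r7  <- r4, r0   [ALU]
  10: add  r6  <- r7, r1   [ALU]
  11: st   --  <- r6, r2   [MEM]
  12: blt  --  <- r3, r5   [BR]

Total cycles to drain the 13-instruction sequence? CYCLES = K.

CYCLES = 8

  cy0 -> i0 (and) RAW r3
  cy1 -> i1+i2 (st mul) pair
  cy2 -> i3+i4 (sub sub) pair
  cy3 -> i5+i6 (or mul) pair
  cy4 -> i7 (ld) no-port MEM/MEM
  cy5 -> i8+i9 (ld add) pair
  cy6 -> i10 (add) RAW r6
  cy7 -> i11+i12 (st blt) pair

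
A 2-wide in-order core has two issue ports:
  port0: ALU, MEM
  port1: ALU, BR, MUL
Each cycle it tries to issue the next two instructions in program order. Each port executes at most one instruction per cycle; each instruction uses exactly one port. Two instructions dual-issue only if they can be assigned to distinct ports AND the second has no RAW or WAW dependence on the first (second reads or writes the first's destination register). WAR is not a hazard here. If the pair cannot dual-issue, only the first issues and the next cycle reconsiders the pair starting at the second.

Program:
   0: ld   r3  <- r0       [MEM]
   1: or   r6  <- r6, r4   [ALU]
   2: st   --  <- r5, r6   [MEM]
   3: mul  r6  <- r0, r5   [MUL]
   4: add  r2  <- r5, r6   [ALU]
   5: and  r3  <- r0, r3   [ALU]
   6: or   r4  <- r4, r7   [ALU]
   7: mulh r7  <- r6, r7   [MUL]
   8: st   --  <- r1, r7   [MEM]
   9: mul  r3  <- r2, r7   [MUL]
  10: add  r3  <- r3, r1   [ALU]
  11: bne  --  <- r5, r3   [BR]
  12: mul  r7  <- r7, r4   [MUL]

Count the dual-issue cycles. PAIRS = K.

PAIRS = 5

[0] i0/i1  ld.MEM or.ALU  -- pair
[1] i2/i3  st.MEM mul.MUL  -- pair
[2] i4/i5  add.ALU and.ALU  -- pair
[3] i6/i7  or.ALU mulh.MUL  -- pair
[4] i8/i9  st.MEM mul.MUL  -- pair
[5] i10  add.ALU  -- RAW r3
[6] i11  bne.BR  -- no-port BR/MUL
[7] i12  mul.MUL  -- tail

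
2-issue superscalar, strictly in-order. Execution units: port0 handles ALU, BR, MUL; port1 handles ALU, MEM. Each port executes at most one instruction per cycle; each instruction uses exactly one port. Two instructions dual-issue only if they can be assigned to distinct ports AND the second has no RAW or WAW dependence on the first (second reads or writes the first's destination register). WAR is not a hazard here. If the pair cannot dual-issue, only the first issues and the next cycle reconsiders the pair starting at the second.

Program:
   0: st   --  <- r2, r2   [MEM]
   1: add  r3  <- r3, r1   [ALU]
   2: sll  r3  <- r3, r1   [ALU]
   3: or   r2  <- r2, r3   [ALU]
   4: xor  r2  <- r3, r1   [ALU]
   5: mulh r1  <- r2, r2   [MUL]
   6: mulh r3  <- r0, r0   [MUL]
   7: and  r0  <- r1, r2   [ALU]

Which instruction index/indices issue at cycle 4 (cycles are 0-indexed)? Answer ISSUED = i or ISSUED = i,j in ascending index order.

ISSUED = 5

t=0 i0/i1:st.MEM+add.ALU ; dual
t=1 i2:sll.ALU ; RAW r3
t=2 i3:or.ALU ; WAW r2
t=3 i4:xor.ALU ; RAW r2
t=4 i5:mulh.MUL ; no-port MUL/MUL
t=5 i6/i7:mulh.MUL+and.ALU ; dual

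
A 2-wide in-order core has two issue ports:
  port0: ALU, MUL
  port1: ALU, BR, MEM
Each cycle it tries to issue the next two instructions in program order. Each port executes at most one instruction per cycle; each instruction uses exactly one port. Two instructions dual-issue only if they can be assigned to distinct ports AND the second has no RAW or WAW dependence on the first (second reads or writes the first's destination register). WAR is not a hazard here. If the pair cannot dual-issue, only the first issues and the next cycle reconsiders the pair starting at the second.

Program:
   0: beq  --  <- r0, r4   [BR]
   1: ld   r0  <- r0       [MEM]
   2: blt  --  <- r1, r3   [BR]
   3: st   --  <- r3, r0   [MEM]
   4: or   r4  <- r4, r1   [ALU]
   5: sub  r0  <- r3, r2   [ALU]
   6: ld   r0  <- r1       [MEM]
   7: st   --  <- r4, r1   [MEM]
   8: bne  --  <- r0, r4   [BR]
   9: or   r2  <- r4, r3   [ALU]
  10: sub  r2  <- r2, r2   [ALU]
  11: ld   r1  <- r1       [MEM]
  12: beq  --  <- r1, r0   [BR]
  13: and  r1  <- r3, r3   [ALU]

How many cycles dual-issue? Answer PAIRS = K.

t=0 i0:beq ; no-port BR/MEM
t=1 i1:ld ; no-port MEM/BR
t=2 i2:blt ; no-port BR/MEM
t=3 i3/i4:st or ; dual
t=4 i5:sub ; WAW r0
t=5 i6:ld ; no-port MEM/MEM
t=6 i7:st ; no-port MEM/BR
t=7 i8/i9:bne or ; dual
t=8 i10/i11:sub ld ; dual
t=9 i12/i13:beq and ; dual

PAIRS = 4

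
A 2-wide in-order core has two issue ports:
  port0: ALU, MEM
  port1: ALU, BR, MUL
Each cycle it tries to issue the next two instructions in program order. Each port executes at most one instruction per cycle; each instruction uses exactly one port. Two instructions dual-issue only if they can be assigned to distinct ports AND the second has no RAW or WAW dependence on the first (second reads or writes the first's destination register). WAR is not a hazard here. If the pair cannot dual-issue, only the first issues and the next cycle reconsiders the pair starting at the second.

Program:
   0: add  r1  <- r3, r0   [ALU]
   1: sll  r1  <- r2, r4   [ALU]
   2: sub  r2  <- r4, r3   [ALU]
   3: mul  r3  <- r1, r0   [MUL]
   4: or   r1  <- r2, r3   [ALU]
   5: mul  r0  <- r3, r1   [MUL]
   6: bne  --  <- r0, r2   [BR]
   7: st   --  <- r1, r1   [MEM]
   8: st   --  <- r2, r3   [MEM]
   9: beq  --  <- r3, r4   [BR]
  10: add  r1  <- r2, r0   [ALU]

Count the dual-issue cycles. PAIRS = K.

0. add.ALU @i0  | WAW r1
1. sll.ALU+sub.ALU @i1/i2  | 2-wide
2. mul.MUL @i3  | RAW r3
3. or.ALU @i4  | RAW r1
4. mul.MUL @i5  | no-port MUL/BR
5. bne.BR+st.MEM @i6/i7  | 2-wide
6. st.MEM+beq.BR @i8/i9  | 2-wide
7. add.ALU @i10  | tail

PAIRS = 3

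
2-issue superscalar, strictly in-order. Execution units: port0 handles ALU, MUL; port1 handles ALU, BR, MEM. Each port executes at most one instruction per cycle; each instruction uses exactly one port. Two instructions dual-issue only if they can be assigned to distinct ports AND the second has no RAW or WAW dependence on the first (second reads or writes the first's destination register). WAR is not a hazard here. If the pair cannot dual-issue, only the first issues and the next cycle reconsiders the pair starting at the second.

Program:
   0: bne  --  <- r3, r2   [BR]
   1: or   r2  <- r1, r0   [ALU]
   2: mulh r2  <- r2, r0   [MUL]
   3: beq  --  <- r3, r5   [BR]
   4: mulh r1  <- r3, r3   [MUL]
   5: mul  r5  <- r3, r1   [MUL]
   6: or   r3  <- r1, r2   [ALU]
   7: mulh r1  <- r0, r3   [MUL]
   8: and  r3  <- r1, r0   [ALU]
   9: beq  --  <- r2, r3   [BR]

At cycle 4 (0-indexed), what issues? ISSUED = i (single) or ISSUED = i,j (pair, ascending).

ISSUED = 7

0. bne or @i0/i1  | pair
1. mulh beq @i2/i3  | pair
2. mulh @i4  | no-port MUL/MUL
3. mul or @i5/i6  | pair
4. mulh @i7  | RAW r1
5. and @i8  | RAW r3
6. beq @i9  | tail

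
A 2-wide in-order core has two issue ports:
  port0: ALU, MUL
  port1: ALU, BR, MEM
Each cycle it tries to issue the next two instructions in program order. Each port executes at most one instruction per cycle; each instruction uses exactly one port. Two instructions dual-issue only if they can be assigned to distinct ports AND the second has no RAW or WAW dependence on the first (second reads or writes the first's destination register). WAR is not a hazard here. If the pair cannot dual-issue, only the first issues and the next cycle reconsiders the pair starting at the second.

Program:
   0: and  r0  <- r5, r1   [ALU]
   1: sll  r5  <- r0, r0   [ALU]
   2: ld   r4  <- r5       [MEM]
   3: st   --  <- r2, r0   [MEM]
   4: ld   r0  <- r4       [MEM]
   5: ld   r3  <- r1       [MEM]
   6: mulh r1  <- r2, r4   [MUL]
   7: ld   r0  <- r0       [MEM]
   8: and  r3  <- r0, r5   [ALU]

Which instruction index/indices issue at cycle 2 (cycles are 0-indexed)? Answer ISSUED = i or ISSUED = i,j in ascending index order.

ISSUED = 2

c0: i0 and.ALU  RAW r0
c1: i1 sll.ALU  RAW r5
c2: i2 ld.MEM  no-port MEM/MEM
c3: i3 st.MEM  no-port MEM/MEM
c4: i4 ld.MEM  no-port MEM/MEM
c5: i5&i6 ld.MEM+mulh.MUL  dual
c6: i7 ld.MEM  RAW r0
c7: i8 and.ALU  tail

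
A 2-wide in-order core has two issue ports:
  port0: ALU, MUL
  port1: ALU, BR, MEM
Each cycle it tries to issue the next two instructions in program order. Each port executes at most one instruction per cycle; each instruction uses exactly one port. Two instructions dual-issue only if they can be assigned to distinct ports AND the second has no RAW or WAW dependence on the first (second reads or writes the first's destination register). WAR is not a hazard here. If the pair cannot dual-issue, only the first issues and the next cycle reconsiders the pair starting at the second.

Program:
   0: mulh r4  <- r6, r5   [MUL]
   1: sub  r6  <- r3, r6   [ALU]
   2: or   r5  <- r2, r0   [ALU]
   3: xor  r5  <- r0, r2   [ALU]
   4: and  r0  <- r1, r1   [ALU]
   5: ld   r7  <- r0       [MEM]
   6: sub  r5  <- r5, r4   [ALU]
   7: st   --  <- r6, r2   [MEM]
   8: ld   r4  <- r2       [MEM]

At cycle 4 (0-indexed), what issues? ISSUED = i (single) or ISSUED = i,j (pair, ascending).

ISSUED = 7

[0] i0,i1  mulh;sub  -- pair
[1] i2  or  -- WAW r5
[2] i3,i4  xor;and  -- pair
[3] i5,i6  ld;sub  -- pair
[4] i7  st  -- no-port MEM/MEM
[5] i8  ld  -- tail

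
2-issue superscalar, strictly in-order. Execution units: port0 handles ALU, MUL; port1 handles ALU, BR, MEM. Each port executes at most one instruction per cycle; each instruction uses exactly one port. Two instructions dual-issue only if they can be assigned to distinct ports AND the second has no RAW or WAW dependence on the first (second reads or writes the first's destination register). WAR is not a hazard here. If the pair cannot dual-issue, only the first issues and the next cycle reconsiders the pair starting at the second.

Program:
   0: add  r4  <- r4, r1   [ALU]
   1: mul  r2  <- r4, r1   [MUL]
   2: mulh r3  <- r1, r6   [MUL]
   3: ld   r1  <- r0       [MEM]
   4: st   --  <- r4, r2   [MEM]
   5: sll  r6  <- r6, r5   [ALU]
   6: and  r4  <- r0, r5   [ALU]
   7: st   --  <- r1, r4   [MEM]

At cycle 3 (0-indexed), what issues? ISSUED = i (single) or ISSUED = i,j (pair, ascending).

ISSUED = 4,5

t=0 i0:add ; RAW r4
t=1 i1:mul ; no-port MUL/MUL
t=2 i2/i3:mulh;ld ; pair
t=3 i4/i5:st;sll ; pair
t=4 i6:and ; RAW r4
t=5 i7:st ; tail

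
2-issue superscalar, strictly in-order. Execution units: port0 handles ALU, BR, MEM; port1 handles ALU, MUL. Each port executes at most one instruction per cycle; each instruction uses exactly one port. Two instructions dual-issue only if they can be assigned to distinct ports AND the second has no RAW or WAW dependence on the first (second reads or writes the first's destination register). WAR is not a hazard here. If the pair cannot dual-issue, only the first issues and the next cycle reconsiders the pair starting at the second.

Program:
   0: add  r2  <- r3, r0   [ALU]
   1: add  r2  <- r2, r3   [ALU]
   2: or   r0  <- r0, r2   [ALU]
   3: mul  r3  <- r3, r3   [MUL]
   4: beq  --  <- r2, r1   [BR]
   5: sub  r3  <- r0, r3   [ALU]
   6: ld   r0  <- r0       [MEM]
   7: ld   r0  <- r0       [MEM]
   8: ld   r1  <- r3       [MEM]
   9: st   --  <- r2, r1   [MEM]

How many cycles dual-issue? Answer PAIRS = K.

PAIRS = 2

[0] i0  add.ALU  -- RAW+WAW r2
[1] i1  add.ALU  -- RAW r2
[2] i2/i3  or.ALU mul.MUL  -- pair
[3] i4/i5  beq.BR sub.ALU  -- pair
[4] i6  ld.MEM  -- no-port MEM/MEM
[5] i7  ld.MEM  -- no-port MEM/MEM
[6] i8  ld.MEM  -- no-port MEM/MEM
[7] i9  st.MEM  -- tail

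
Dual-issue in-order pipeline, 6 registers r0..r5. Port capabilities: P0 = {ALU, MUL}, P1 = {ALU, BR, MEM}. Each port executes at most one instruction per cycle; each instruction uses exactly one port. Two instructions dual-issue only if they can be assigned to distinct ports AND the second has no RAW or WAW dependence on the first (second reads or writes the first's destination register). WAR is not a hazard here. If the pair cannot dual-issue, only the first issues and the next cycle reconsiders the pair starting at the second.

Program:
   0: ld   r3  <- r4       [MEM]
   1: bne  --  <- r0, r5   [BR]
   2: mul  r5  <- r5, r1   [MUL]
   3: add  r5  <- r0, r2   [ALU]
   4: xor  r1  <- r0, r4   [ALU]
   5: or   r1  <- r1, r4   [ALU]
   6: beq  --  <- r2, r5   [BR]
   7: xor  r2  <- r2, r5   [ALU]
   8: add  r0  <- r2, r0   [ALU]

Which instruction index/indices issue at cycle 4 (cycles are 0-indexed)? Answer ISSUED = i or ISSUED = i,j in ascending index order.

ISSUED = 7

[0] i0  ld  -- no-port MEM/BR
[1] i1/i2  bne/mul  -- 2-wide
[2] i3/i4  add/xor  -- 2-wide
[3] i5/i6  or/beq  -- 2-wide
[4] i7  xor  -- RAW r2
[5] i8  add  -- tail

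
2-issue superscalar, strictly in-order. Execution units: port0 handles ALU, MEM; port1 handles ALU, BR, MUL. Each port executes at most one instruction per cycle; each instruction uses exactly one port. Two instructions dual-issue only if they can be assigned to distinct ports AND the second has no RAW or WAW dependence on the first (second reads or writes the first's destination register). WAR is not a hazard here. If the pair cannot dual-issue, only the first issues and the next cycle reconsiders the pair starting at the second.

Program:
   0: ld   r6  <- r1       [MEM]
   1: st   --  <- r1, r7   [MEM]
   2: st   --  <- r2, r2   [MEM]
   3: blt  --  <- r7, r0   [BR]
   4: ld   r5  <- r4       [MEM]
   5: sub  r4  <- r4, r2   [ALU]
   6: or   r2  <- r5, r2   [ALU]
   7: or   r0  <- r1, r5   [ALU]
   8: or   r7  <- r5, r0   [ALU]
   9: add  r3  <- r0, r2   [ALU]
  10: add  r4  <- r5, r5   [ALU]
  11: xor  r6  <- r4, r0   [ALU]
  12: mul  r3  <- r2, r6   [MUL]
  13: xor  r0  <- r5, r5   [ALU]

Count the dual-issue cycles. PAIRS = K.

PAIRS = 5

  cy0 -> i0 (ld.MEM) no-port MEM/MEM
  cy1 -> i1 (st.MEM) no-port MEM/MEM
  cy2 -> i2+i3 (st.MEM+blt.BR) dual
  cy3 -> i4+i5 (ld.MEM+sub.ALU) dual
  cy4 -> i6+i7 (or.ALU+or.ALU) dual
  cy5 -> i8+i9 (or.ALU+add.ALU) dual
  cy6 -> i10 (add.ALU) RAW r4
  cy7 -> i11 (xor.ALU) RAW r6
  cy8 -> i12+i13 (mul.MUL+xor.ALU) dual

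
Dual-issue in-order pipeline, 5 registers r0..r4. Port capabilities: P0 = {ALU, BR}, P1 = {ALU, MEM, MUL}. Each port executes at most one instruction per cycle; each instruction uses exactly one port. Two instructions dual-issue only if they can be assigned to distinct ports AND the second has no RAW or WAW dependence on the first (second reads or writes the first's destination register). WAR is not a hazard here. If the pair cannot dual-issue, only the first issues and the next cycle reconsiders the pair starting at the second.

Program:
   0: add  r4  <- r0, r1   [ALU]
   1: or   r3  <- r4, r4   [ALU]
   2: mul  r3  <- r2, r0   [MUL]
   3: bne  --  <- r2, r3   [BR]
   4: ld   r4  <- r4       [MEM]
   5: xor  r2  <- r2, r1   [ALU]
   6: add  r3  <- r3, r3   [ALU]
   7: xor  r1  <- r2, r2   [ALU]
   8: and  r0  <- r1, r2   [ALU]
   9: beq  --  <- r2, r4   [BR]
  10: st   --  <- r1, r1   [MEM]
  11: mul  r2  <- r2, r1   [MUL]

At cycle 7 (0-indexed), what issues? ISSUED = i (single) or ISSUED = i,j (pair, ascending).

c0: i0 add.ALU  RAW r4
c1: i1 or.ALU  WAW r3
c2: i2 mul.MUL  RAW r3
c3: i3,i4 bne.BR;ld.MEM  pair
c4: i5,i6 xor.ALU;add.ALU  pair
c5: i7 xor.ALU  RAW r1
c6: i8,i9 and.ALU;beq.BR  pair
c7: i10 st.MEM  no-port MEM/MUL
c8: i11 mul.MUL  tail

ISSUED = 10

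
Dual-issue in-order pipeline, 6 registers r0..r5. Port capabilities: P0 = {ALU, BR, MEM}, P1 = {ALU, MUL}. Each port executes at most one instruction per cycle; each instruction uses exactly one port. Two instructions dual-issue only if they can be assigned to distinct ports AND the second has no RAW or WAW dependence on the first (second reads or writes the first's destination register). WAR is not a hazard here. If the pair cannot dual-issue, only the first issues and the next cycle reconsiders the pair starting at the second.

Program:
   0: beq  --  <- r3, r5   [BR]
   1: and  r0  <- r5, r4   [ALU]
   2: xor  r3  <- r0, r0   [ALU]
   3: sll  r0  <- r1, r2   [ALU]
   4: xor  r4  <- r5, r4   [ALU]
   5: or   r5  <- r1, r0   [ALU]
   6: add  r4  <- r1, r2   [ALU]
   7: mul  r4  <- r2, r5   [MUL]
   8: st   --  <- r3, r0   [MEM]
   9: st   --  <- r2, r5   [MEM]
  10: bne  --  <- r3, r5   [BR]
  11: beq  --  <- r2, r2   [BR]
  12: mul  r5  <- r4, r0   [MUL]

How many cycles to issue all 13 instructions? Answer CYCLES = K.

  cy0 -> i0/i1 (beq and) dual
  cy1 -> i2/i3 (xor sll) dual
  cy2 -> i4/i5 (xor or) dual
  cy3 -> i6 (add) WAW r4
  cy4 -> i7/i8 (mul st) dual
  cy5 -> i9 (st) no-port MEM/BR
  cy6 -> i10 (bne) no-port BR/BR
  cy7 -> i11/i12 (beq mul) dual

CYCLES = 8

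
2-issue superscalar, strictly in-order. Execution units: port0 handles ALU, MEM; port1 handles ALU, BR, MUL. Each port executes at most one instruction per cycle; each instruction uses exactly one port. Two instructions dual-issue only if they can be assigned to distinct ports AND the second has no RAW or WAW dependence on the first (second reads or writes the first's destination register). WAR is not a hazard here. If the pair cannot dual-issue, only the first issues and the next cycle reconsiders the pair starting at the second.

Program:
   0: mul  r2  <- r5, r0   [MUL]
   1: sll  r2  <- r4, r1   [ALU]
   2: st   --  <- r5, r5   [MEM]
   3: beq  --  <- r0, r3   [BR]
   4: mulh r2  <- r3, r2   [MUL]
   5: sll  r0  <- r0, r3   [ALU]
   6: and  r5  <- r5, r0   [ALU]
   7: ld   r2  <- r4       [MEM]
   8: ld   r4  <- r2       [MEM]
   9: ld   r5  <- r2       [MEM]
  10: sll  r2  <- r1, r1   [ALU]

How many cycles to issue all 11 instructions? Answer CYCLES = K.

CYCLES = 7

  cy0 -> i0 (mul.MUL) WAW r2
  cy1 -> i1,i2 (sll.ALU;st.MEM) pair
  cy2 -> i3 (beq.BR) no-port BR/MUL
  cy3 -> i4,i5 (mulh.MUL;sll.ALU) pair
  cy4 -> i6,i7 (and.ALU;ld.MEM) pair
  cy5 -> i8 (ld.MEM) no-port MEM/MEM
  cy6 -> i9,i10 (ld.MEM;sll.ALU) pair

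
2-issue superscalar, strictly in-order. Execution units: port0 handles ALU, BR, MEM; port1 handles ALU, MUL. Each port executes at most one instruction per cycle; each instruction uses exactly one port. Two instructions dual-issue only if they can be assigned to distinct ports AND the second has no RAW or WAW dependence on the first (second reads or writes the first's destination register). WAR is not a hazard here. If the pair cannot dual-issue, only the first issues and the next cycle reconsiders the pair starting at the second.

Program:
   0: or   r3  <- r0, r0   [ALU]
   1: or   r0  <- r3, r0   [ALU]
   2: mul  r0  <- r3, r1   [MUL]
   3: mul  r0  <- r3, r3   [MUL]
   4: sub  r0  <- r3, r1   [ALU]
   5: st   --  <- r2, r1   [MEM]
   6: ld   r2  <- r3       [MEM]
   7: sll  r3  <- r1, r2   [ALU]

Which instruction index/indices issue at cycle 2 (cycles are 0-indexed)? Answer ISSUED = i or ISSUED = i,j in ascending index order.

t=0 i0:or ; RAW r3
t=1 i1:or ; WAW r0
t=2 i2:mul ; no-port MUL/MUL
t=3 i3:mul ; WAW r0
t=4 i4,i5:sub st ; pair
t=5 i6:ld ; RAW r2
t=6 i7:sll ; tail

ISSUED = 2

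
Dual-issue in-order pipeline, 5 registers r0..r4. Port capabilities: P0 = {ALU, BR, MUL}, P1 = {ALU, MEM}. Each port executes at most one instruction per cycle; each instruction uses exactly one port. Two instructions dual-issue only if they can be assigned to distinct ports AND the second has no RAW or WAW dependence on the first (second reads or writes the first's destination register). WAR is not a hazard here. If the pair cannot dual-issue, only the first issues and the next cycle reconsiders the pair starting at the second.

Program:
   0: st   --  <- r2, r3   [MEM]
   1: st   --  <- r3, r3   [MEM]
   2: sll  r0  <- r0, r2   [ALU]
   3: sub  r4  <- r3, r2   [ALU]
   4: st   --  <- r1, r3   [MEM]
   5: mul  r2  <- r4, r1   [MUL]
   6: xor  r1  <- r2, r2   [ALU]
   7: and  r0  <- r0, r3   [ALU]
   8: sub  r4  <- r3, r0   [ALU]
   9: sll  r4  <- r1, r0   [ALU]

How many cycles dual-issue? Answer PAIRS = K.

PAIRS = 3

t=0 i0:st ; no-port MEM/MEM
t=1 i1&i2:st/sll ; dual
t=2 i3&i4:sub/st ; dual
t=3 i5:mul ; RAW r2
t=4 i6&i7:xor/and ; dual
t=5 i8:sub ; WAW r4
t=6 i9:sll ; tail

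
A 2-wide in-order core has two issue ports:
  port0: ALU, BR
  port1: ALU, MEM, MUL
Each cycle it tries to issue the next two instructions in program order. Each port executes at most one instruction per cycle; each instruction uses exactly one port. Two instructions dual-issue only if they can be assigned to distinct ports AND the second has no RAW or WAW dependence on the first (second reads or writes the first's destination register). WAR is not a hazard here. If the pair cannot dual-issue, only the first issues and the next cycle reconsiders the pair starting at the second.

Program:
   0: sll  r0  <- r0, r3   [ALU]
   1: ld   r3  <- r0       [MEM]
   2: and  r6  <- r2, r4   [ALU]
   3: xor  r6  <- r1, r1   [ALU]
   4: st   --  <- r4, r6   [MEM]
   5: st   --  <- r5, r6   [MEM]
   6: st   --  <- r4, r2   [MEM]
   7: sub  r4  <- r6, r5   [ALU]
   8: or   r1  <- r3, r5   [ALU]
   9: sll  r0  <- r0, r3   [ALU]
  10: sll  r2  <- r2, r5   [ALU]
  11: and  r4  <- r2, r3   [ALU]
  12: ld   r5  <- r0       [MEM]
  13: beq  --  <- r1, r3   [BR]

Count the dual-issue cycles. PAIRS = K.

PAIRS = 4

t=0 i0:sll.ALU ; RAW r0
t=1 i1+i2:ld.MEM and.ALU ; pair
t=2 i3:xor.ALU ; RAW r6
t=3 i4:st.MEM ; no-port MEM/MEM
t=4 i5:st.MEM ; no-port MEM/MEM
t=5 i6+i7:st.MEM sub.ALU ; pair
t=6 i8+i9:or.ALU sll.ALU ; pair
t=7 i10:sll.ALU ; RAW r2
t=8 i11+i12:and.ALU ld.MEM ; pair
t=9 i13:beq.BR ; tail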